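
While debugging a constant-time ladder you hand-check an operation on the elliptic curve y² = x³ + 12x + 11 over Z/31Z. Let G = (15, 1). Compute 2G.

(15, 30)

tangent at (15, 1): λ = (3·15² + 12)/(2·1) ≡ 5/2. 2⁻¹ ≡ 16 (mod 31) since 2·16 = 32 ≡ 1, so λ ≡ 5·16 ≡ 18.
  x = λ² - 15 - 15 = 324 - 30 ≡ 15; y = λ·(15 - 15) - 1 ≡ 30. → (15, 30)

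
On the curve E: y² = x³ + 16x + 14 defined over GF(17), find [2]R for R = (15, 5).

tangent at (15, 5): λ = (3·15² + 16)/(2·5) ≡ 11/10. 10⁻¹ ≡ 12 (mod 17), so λ ≡ 11·12 ≡ 13.
  x = λ² - 15 - 15 = 169 - 30 ≡ 3; y = λ·(15 - 3) - 5 ≡ 15. → (3, 15)

(3, 15)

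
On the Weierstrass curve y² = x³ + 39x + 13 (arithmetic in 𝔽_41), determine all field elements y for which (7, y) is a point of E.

none

x³ + 39x + 13 = 629 ≡ 14 (mod 41).
14 is a non-residue mod 41; no y exists.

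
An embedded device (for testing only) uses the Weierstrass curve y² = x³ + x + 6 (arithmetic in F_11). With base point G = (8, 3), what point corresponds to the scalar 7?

Double-and-add on 7 = (111)₂. Start with G = (8, 3) for the leading 1-bit.
double: tangent at (8, 3): λ = (3·8² + 1)/(2·3) ≡ 6/6. 6⁻¹ ≡ 2 (mod 11) since 6·2 = 12 ≡ 1, so λ ≡ 6·2 ≡ 1.
  x = λ² - 8 - 8 = 1 - 16 ≡ 7; y = λ·(8 - 7) - 3 ≡ 9. → (7, 9)
add G: (7, 9) + (8, 3). λ = (3 - 9)/(8 - 7) ≡ 5/1 mod 11. 1⁻¹ ≡ 1 (mod 11), so λ ≡ 5.
  x = λ² - 7 - 8 = 25 - 15 ≡ 10; y = λ·(7 - 10) - 9 ≡ 9. → (10, 9)
double: tangent at (10, 9): λ = (3·10² + 1)/(2·9) ≡ 4/7. 7⁻¹ ≡ 8 (mod 11), so λ ≡ 4·8 ≡ 10.
  x = λ² - 10 - 10 = 100 - 20 ≡ 3; y = λ·(10 - 3) - 9 ≡ 6. → (3, 6)
add G: (3, 6) + (8, 3). λ = (3 - 6)/(8 - 3) ≡ 8/5 mod 11. 5⁻¹ ≡ 9 (mod 11), so λ ≡ 6.
  x = λ² - 3 - 8 = 36 - 11 ≡ 3; y = λ·(3 - 3) - 6 ≡ 5. → (3, 5)

(3, 5)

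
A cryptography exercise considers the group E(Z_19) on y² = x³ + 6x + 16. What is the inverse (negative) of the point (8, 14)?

(8, 5)

-(8, 14) = (8, -14 mod 19) = (8, 5).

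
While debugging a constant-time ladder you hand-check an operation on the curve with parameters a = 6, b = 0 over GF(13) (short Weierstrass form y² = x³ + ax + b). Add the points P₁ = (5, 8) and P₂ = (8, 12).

(9, 4)

(5, 8) + (8, 12). λ = (12 - 8)/(8 - 5) ≡ 4/3 mod 13. 3⁻¹ ≡ 9 (mod 13), so λ ≡ 10.
  x = λ² - 5 - 8 = 100 - 13 ≡ 9; y = λ·(5 - 9) - 8 ≡ 4. → (9, 4)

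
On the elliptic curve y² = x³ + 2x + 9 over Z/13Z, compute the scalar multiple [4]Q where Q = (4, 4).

Repeated addition: build up to 4Q.
2Q: tangent at (4, 4): λ = (3·4² + 2)/(2·4) ≡ 11/8. 8⁻¹ ≡ 5 (mod 13), so λ ≡ 11·5 ≡ 3.
  x = λ² - 4 - 4 = 9 - 8 ≡ 1; y = λ·(4 - 1) - 4 ≡ 5. → (1, 5)
3Q: (1, 5) + (4, 4). λ = (4 - 5)/(4 - 1) ≡ 12/3 mod 13. 3⁻¹ ≡ 9 (mod 13), so λ ≡ 4.
  x = λ² - 1 - 4 = 16 - 5 ≡ 11; y = λ·(1 - 11) - 5 ≡ 7. → (11, 7)
4Q: (11, 7) + (4, 4). λ = (4 - 7)/(4 - 11) ≡ 10/6 mod 13. 6⁻¹ ≡ 11 (mod 13) since 6·11 = 66 ≡ 1, so λ ≡ 6.
  x = λ² - 11 - 4 = 36 - 15 ≡ 8; y = λ·(11 - 8) - 7 ≡ 11. → (8, 11)

(8, 11)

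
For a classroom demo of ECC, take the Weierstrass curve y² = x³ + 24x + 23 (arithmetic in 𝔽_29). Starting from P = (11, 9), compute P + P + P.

Repeated addition: build up to 3P.
2P: tangent at (11, 9): λ = (3·11² + 24)/(2·9) ≡ 10/18. 18⁻¹ ≡ 21 (mod 29), so λ ≡ 10·21 ≡ 7.
  x = λ² - 11 - 11 = 49 - 22 ≡ 27; y = λ·(11 - 27) - 9 ≡ 24. → (27, 24)
3P: (27, 24) + (11, 9). λ = (9 - 24)/(11 - 27) ≡ 14/13 mod 29. 13⁻¹ ≡ 9 (mod 29), so λ ≡ 10.
  x = λ² - 27 - 11 = 100 - 38 ≡ 4; y = λ·(27 - 4) - 24 ≡ 3. → (4, 3)

(4, 3)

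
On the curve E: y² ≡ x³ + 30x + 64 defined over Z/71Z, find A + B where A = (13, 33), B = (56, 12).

(7, 7)

(13, 33) + (56, 12). λ = (12 - 33)/(56 - 13) ≡ 50/43 mod 71. 43⁻¹ ≡ 38 (mod 71) since 43·38 = 1634 ≡ 1, so λ ≡ 54.
  x = λ² - 13 - 56 = 2916 - 69 ≡ 7; y = λ·(13 - 7) - 33 ≡ 7. → (7, 7)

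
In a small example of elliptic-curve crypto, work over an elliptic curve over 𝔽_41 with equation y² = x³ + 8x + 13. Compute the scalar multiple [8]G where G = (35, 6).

(2, 23)

Double-and-add on 8 = (1000)₂. Start with G = (35, 6) for the leading 1-bit.
double: tangent at (35, 6): λ = (3·35² + 8)/(2·6) ≡ 34/12. 12⁻¹ ≡ 24 (mod 41), so λ ≡ 34·24 ≡ 37.
  x = λ² - 35 - 35 = 1369 - 70 ≡ 28; y = λ·(35 - 28) - 6 ≡ 7. → (28, 7)
double: tangent at (28, 7): λ = (3·28² + 8)/(2·7) ≡ 23/14. 14⁻¹ ≡ 3 (mod 41), so λ ≡ 23·3 ≡ 28.
  x = λ² - 28 - 28 = 784 - 56 ≡ 31; y = λ·(28 - 31) - 7 ≡ 32. → (31, 32)
double: tangent at (31, 32): λ = (3·31² + 8)/(2·32) ≡ 21/23. 23⁻¹ ≡ 25 (mod 41) since 23·25 = 575 ≡ 1, so λ ≡ 21·25 ≡ 33.
  x = λ² - 31 - 31 = 1089 - 62 ≡ 2; y = λ·(31 - 2) - 32 ≡ 23. → (2, 23)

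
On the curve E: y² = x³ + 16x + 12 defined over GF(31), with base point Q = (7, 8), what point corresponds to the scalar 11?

Double-and-add on 11 = (1011)₂. Start with Q = (7, 8) for the leading 1-bit.
double: tangent at (7, 8): λ = (3·7² + 16)/(2·8) ≡ 8/16. 16⁻¹ ≡ 2 (mod 31), so λ ≡ 8·2 ≡ 16.
  x = λ² - 7 - 7 = 256 - 14 ≡ 25; y = λ·(7 - 25) - 8 ≡ 14. → (25, 14)
double: tangent at (25, 14): λ = (3·25² + 16)/(2·14) ≡ 0/28. 28⁻¹ ≡ 10 (mod 31) since 28·10 = 280 ≡ 1, so λ ≡ 0·10 ≡ 0.
  x = λ² - 25 - 25 = 0 - 50 ≡ 12; y = λ·(25 - 12) - 14 ≡ 17. → (12, 17)
add Q: (12, 17) + (7, 8). λ = (8 - 17)/(7 - 12) ≡ 22/26 mod 31. 26⁻¹ ≡ 6 (mod 31), so λ ≡ 8.
  x = λ² - 12 - 7 = 64 - 19 ≡ 14; y = λ·(12 - 14) - 17 ≡ 29. → (14, 29)
double: tangent at (14, 29): λ = (3·14² + 16)/(2·29) ≡ 15/27. 27⁻¹ ≡ 23 (mod 31) since 27·23 = 621 ≡ 1, so λ ≡ 15·23 ≡ 4.
  x = λ² - 14 - 14 = 16 - 28 ≡ 19; y = λ·(14 - 19) - 29 ≡ 13. → (19, 13)
add Q: (19, 13) + (7, 8). λ = (8 - 13)/(7 - 19) ≡ 26/19 mod 31. 19⁻¹ ≡ 18 (mod 31), so λ ≡ 3.
  x = λ² - 19 - 7 = 9 - 26 ≡ 14; y = λ·(19 - 14) - 13 ≡ 2. → (14, 2)

(14, 2)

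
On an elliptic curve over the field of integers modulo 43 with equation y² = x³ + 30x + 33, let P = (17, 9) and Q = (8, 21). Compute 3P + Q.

First 3P:
Repeated addition: build up to 3P.
2P: tangent at (17, 9): λ = (3·17² + 30)/(2·9) ≡ 37/18. 18⁻¹ ≡ 12 (mod 43), so λ ≡ 37·12 ≡ 14.
  x = λ² - 17 - 17 = 196 - 34 ≡ 33; y = λ·(17 - 33) - 9 ≡ 25. → (33, 25)
3P: (33, 25) + (17, 9). λ = (9 - 25)/(17 - 33) ≡ 27/27 mod 43. 27⁻¹ ≡ 8 (mod 43), so λ ≡ 1.
  x = λ² - 33 - 17 = 1 - 50 ≡ 37; y = λ·(33 - 37) - 25 ≡ 14. → (37, 14)
3P = (37, 14).
Finally 3P + Q:
(37, 14) + (8, 21). λ = (21 - 14)/(8 - 37) ≡ 7/14 mod 43. 14⁻¹ ≡ 40 (mod 43), so λ ≡ 22.
  x = λ² - 37 - 8 = 484 - 45 ≡ 9; y = λ·(37 - 9) - 14 ≡ 0. → (9, 0)

(9, 0)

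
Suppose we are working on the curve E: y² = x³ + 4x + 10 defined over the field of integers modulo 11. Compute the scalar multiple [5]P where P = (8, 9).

Repeated addition: build up to 5P.
2P: tangent at (8, 9): λ = (3·8² + 4)/(2·9) ≡ 9/7. 7⁻¹ ≡ 8 (mod 11), so λ ≡ 9·8 ≡ 6.
  x = λ² - 8 - 8 = 36 - 16 ≡ 9; y = λ·(8 - 9) - 9 ≡ 7. → (9, 7)
3P: (9, 7) + (8, 9). λ = (9 - 7)/(8 - 9) ≡ 2/10 mod 11. 10⁻¹ ≡ 10 (mod 11) since 10·10 = 100 ≡ 1, so λ ≡ 9.
  x = λ² - 9 - 8 = 81 - 17 ≡ 9; y = λ·(9 - 9) - 7 ≡ 4. → (9, 4)
4P: (9, 4) + (8, 9). λ = (9 - 4)/(8 - 9) ≡ 5/10 mod 11. 10⁻¹ ≡ 10 (mod 11) since 10·10 = 100 ≡ 1, so λ ≡ 6.
  x = λ² - 9 - 8 = 36 - 17 ≡ 8; y = λ·(9 - 8) - 4 ≡ 2. → (8, 2)
5P: (8, 2) + (8, 9): same x and y₁ ≡ -y₂, so the sum is O.

O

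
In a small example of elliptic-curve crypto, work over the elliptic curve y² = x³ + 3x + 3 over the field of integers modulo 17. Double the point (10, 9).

(6, 13)

tangent at (10, 9): λ = (3·10² + 3)/(2·9) ≡ 14/1. 1⁻¹ ≡ 1 (mod 17) since 1·1 = 1 ≡ 1, so λ ≡ 14·1 ≡ 14.
  x = λ² - 10 - 10 = 196 - 20 ≡ 6; y = λ·(10 - 6) - 9 ≡ 13. → (6, 13)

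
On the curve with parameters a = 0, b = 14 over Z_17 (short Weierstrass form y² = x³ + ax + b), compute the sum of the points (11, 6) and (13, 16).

(1, 10)

(11, 6) + (13, 16). λ = (16 - 6)/(13 - 11) ≡ 10/2 mod 17. 2⁻¹ ≡ 9 (mod 17), so λ ≡ 5.
  x = λ² - 11 - 13 = 25 - 24 ≡ 1; y = λ·(11 - 1) - 6 ≡ 10. → (1, 10)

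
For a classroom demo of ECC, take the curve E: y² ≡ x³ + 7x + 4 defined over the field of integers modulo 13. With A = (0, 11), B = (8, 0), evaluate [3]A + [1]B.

First 3A:
Repeated addition: build up to 3A.
2A: tangent at (0, 11): λ = (3·0² + 7)/(2·11) ≡ 7/9. 9⁻¹ ≡ 3 (mod 13) since 9·3 = 27 ≡ 1, so λ ≡ 7·3 ≡ 8.
  x = λ² - 0 - 0 = 64 - 0 ≡ 12; y = λ·(0 - 12) - 11 ≡ 10. → (12, 10)
3A: (12, 10) + (0, 11). λ = (11 - 10)/(0 - 12) ≡ 1/1 mod 13. 1⁻¹ ≡ 1 (mod 13), so λ ≡ 1.
  x = λ² - 12 - 0 = 1 - 12 ≡ 2; y = λ·(12 - 2) - 10 ≡ 0. → (2, 0)
3A = (2, 0).
Finally 3A + B:
(2, 0) + (8, 0). λ = (0 - 0)/(8 - 2) ≡ 0/6 mod 13. 6⁻¹ ≡ 11 (mod 13), so λ ≡ 0.
  x = λ² - 2 - 8 = 0 - 10 ≡ 3; y = λ·(2 - 3) - 0 ≡ 0. → (3, 0)

(3, 0)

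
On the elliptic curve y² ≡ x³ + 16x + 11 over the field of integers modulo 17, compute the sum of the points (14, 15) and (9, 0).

(14, 15) + (9, 0). λ = (0 - 15)/(9 - 14) ≡ 2/12 mod 17. 12⁻¹ ≡ 10 (mod 17) since 12·10 = 120 ≡ 1, so λ ≡ 3.
  x = λ² - 14 - 9 = 9 - 23 ≡ 3; y = λ·(14 - 3) - 15 ≡ 1. → (3, 1)

(3, 1)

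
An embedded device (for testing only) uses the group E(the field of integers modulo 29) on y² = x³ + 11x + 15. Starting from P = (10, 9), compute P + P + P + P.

Double-and-add on 4 = (100)₂. Start with P = (10, 9) for the leading 1-bit.
double: tangent at (10, 9): λ = (3·10² + 11)/(2·9) ≡ 21/18. 18⁻¹ ≡ 21 (mod 29) since 18·21 = 378 ≡ 1, so λ ≡ 21·21 ≡ 6.
  x = λ² - 10 - 10 = 36 - 20 ≡ 16; y = λ·(10 - 16) - 9 ≡ 13. → (16, 13)
double: tangent at (16, 13): λ = (3·16² + 11)/(2·13) ≡ 25/26. 26⁻¹ ≡ 19 (mod 29) since 26·19 = 494 ≡ 1, so λ ≡ 25·19 ≡ 11.
  x = λ² - 16 - 16 = 121 - 32 ≡ 2; y = λ·(16 - 2) - 13 ≡ 25. → (2, 25)

(2, 25)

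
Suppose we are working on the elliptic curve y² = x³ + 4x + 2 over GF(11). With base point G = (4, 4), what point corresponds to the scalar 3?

O

Repeated addition: build up to 3G.
2G: tangent at (4, 4): λ = (3·4² + 4)/(2·4) ≡ 8/8. 8⁻¹ ≡ 7 (mod 11), so λ ≡ 8·7 ≡ 1.
  x = λ² - 4 - 4 = 1 - 8 ≡ 4; y = λ·(4 - 4) - 4 ≡ 7. → (4, 7)
3G: (4, 7) + (4, 4): same x and y₁ ≡ -y₂, so the sum is O.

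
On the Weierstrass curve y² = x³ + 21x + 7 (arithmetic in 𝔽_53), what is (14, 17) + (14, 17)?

(21, 40)

tangent at (14, 17): λ = (3·14² + 21)/(2·17) ≡ 26/34. 34⁻¹ ≡ 39 (mod 53), so λ ≡ 26·39 ≡ 7.
  x = λ² - 14 - 14 = 49 - 28 ≡ 21; y = λ·(14 - 21) - 17 ≡ 40. → (21, 40)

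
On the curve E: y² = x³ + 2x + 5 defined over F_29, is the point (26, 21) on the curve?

no

y² = 21² ≡ 6; x³ + 2x + 5 = 17633 ≡ 1 (mod 29). 6 ≠ 1.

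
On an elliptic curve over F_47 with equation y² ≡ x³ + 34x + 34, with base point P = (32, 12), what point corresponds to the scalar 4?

Repeated addition: build up to 4P.
2P: tangent at (32, 12): λ = (3·32² + 34)/(2·12) ≡ 4/24. 24⁻¹ ≡ 2 (mod 47), so λ ≡ 4·2 ≡ 8.
  x = λ² - 32 - 32 = 64 - 64 ≡ 0; y = λ·(32 - 0) - 12 ≡ 9. → (0, 9)
3P: (0, 9) + (32, 12). λ = (12 - 9)/(32 - 0) ≡ 3/32 mod 47. 32⁻¹ ≡ 25 (mod 47), so λ ≡ 28.
  x = λ² - 0 - 32 = 784 - 32 ≡ 0; y = λ·(0 - 0) - 9 ≡ 38. → (0, 38)
4P: (0, 38) + (32, 12). λ = (12 - 38)/(32 - 0) ≡ 21/32 mod 47. 32⁻¹ ≡ 25 (mod 47) since 32·25 = 800 ≡ 1, so λ ≡ 8.
  x = λ² - 0 - 32 = 64 - 32 ≡ 32; y = λ·(0 - 32) - 38 ≡ 35. → (32, 35)

(32, 35)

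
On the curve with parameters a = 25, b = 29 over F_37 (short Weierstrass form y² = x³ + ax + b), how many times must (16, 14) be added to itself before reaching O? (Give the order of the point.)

8

2P: tangent at (16, 14): λ = (3·16² + 25)/(2·14) ≡ 16/28. 28⁻¹ ≡ 4 (mod 37) since 28·4 = 112 ≡ 1, so λ ≡ 16·4 ≡ 27.
  x = λ² - 16 - 16 = 729 - 32 ≡ 31; y = λ·(16 - 31) - 14 ≡ 25. → (31, 25)
3P: (31, 25) + (16, 14). λ = (14 - 25)/(16 - 31) ≡ 26/22 mod 37. 22⁻¹ ≡ 32 (mod 37), so λ ≡ 18.
  x = λ² - 31 - 16 = 324 - 47 ≡ 18; y = λ·(31 - 18) - 25 ≡ 24. → (18, 24)
4P: (18, 24) + (16, 14). λ = (14 - 24)/(16 - 18) ≡ 27/35 mod 37. 35⁻¹ ≡ 18 (mod 37), so λ ≡ 5.
  x = λ² - 18 - 16 = 25 - 34 ≡ 28; y = λ·(18 - 28) - 24 ≡ 0. → (28, 0)
5P: (28, 0) + (16, 14). λ = (14 - 0)/(16 - 28) ≡ 14/25 mod 37. 25⁻¹ ≡ 3 (mod 37), so λ ≡ 5.
  x = λ² - 28 - 16 = 25 - 44 ≡ 18; y = λ·(28 - 18) - 0 ≡ 13. → (18, 13)
6P: (18, 13) + (16, 14). λ = (14 - 13)/(16 - 18) ≡ 1/35 mod 37. 35⁻¹ ≡ 18 (mod 37) since 35·18 = 630 ≡ 1, so λ ≡ 18.
  x = λ² - 18 - 16 = 324 - 34 ≡ 31; y = λ·(18 - 31) - 13 ≡ 12. → (31, 12)
7P: (31, 12) + (16, 14). λ = (14 - 12)/(16 - 31) ≡ 2/22 mod 37. 22⁻¹ ≡ 32 (mod 37) since 22·32 = 704 ≡ 1, so λ ≡ 27.
  x = λ² - 31 - 16 = 729 - 47 ≡ 16; y = λ·(31 - 16) - 12 ≡ 23. → (16, 23)
8P: (16, 23) + (16, 14): same x and y₁ ≡ -y₂, so the sum is O.
8P = O, so the order is 8.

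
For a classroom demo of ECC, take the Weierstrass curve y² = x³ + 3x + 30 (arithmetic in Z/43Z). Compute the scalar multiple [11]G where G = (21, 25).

Repeated addition: build up to 11G.
2G: tangent at (21, 25): λ = (3·21² + 3)/(2·25) ≡ 36/7. 7⁻¹ ≡ 37 (mod 43), so λ ≡ 36·37 ≡ 42.
  x = λ² - 21 - 21 = 1764 - 42 ≡ 2; y = λ·(21 - 2) - 25 ≡ 42. → (2, 42)
3G: (2, 42) + (21, 25). λ = (25 - 42)/(21 - 2) ≡ 26/19 mod 43. 19⁻¹ ≡ 34 (mod 43), so λ ≡ 24.
  x = λ² - 2 - 21 = 576 - 23 ≡ 37; y = λ·(2 - 37) - 42 ≡ 21. → (37, 21)
4G: (37, 21) + (21, 25). λ = (25 - 21)/(21 - 37) ≡ 4/27 mod 43. 27⁻¹ ≡ 8 (mod 43) since 27·8 = 216 ≡ 1, so λ ≡ 32.
  x = λ² - 37 - 21 = 1024 - 58 ≡ 20; y = λ·(37 - 20) - 21 ≡ 7. → (20, 7)
5G: (20, 7) + (21, 25). λ = (25 - 7)/(21 - 20) ≡ 18/1 mod 43. 1⁻¹ ≡ 1 (mod 43), so λ ≡ 18.
  x = λ² - 20 - 21 = 324 - 41 ≡ 25; y = λ·(20 - 25) - 7 ≡ 32. → (25, 32)
6G: (25, 32) + (21, 25). λ = (25 - 32)/(21 - 25) ≡ 36/39 mod 43. 39⁻¹ ≡ 32 (mod 43), so λ ≡ 34.
  x = λ² - 25 - 21 = 1156 - 46 ≡ 35; y = λ·(25 - 35) - 32 ≡ 15. → (35, 15)
7G: (35, 15) + (21, 25). λ = (25 - 15)/(21 - 35) ≡ 10/29 mod 43. 29⁻¹ ≡ 3 (mod 43), so λ ≡ 30.
  x = λ² - 35 - 21 = 900 - 56 ≡ 27; y = λ·(35 - 27) - 15 ≡ 10. → (27, 10)
8G: (27, 10) + (21, 25). λ = (25 - 10)/(21 - 27) ≡ 15/37 mod 43. 37⁻¹ ≡ 7 (mod 43) since 37·7 = 259 ≡ 1, so λ ≡ 19.
  x = λ² - 27 - 21 = 361 - 48 ≡ 12; y = λ·(27 - 12) - 10 ≡ 17. → (12, 17)
9G: (12, 17) + (21, 25). λ = (25 - 17)/(21 - 12) ≡ 8/9 mod 43. 9⁻¹ ≡ 24 (mod 43), so λ ≡ 20.
  x = λ² - 12 - 21 = 400 - 33 ≡ 23; y = λ·(12 - 23) - 17 ≡ 21. → (23, 21)
10G: (23, 21) + (21, 25). λ = (25 - 21)/(21 - 23) ≡ 4/41 mod 43. 41⁻¹ ≡ 21 (mod 43) since 41·21 = 861 ≡ 1, so λ ≡ 41.
  x = λ² - 23 - 21 = 1681 - 44 ≡ 3; y = λ·(23 - 3) - 21 ≡ 25. → (3, 25)
11G: (3, 25) + (21, 25). λ = (25 - 25)/(21 - 3) ≡ 0/18 mod 43. 18⁻¹ ≡ 12 (mod 43), so λ ≡ 0.
  x = λ² - 3 - 21 = 0 - 24 ≡ 19; y = λ·(3 - 19) - 25 ≡ 18. → (19, 18)

(19, 18)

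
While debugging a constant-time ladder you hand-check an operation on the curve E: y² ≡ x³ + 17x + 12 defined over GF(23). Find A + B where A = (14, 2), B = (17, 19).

(19, 8)

(14, 2) + (17, 19). λ = (19 - 2)/(17 - 14) ≡ 17/3 mod 23. 3⁻¹ ≡ 8 (mod 23), so λ ≡ 21.
  x = λ² - 14 - 17 = 441 - 31 ≡ 19; y = λ·(14 - 19) - 2 ≡ 8. → (19, 8)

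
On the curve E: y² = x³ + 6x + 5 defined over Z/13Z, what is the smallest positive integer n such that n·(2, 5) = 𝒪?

2P: tangent at (2, 5): λ = (3·2² + 6)/(2·5) ≡ 5/10. 10⁻¹ ≡ 4 (mod 13), so λ ≡ 5·4 ≡ 7.
  x = λ² - 2 - 2 = 49 - 4 ≡ 6; y = λ·(2 - 6) - 5 ≡ 6. → (6, 6)
3P: (6, 6) + (2, 5). λ = (5 - 6)/(2 - 6) ≡ 12/9 mod 13. 9⁻¹ ≡ 3 (mod 13) since 9·3 = 27 ≡ 1, so λ ≡ 10.
  x = λ² - 6 - 2 = 100 - 8 ≡ 1; y = λ·(6 - 1) - 6 ≡ 5. → (1, 5)
4P: (1, 5) + (2, 5). λ = (5 - 5)/(2 - 1) ≡ 0/1 mod 13. 1⁻¹ ≡ 1 (mod 13) since 1·1 = 1 ≡ 1, so λ ≡ 0.
  x = λ² - 1 - 2 = 0 - 3 ≡ 10; y = λ·(1 - 10) - 5 ≡ 8. → (10, 8)
5P: (10, 8) + (2, 5). λ = (5 - 8)/(2 - 10) ≡ 10/5 mod 13. 5⁻¹ ≡ 8 (mod 13), so λ ≡ 2.
  x = λ² - 10 - 2 = 4 - 12 ≡ 5; y = λ·(10 - 5) - 8 ≡ 2. → (5, 2)
6P: (5, 2) + (2, 5). λ = (5 - 2)/(2 - 5) ≡ 3/10 mod 13. 10⁻¹ ≡ 4 (mod 13), so λ ≡ 12.
  x = λ² - 5 - 2 = 144 - 7 ≡ 7; y = λ·(5 - 7) - 2 ≡ 0. → (7, 0)
7P: (7, 0) + (2, 5). λ = (5 - 0)/(2 - 7) ≡ 5/8 mod 13. 8⁻¹ ≡ 5 (mod 13), so λ ≡ 12.
  x = λ² - 7 - 2 = 144 - 9 ≡ 5; y = λ·(7 - 5) - 0 ≡ 11. → (5, 11)
8P: (5, 11) + (2, 5). λ = (5 - 11)/(2 - 5) ≡ 7/10 mod 13. 10⁻¹ ≡ 4 (mod 13) since 10·4 = 40 ≡ 1, so λ ≡ 2.
  x = λ² - 5 - 2 = 4 - 7 ≡ 10; y = λ·(5 - 10) - 11 ≡ 5. → (10, 5)
9P: (10, 5) + (2, 5). λ = (5 - 5)/(2 - 10) ≡ 0/5 mod 13. 5⁻¹ ≡ 8 (mod 13), so λ ≡ 0.
  x = λ² - 10 - 2 = 0 - 12 ≡ 1; y = λ·(10 - 1) - 5 ≡ 8. → (1, 8)
10P: (1, 8) + (2, 5). λ = (5 - 8)/(2 - 1) ≡ 10/1 mod 13. 1⁻¹ ≡ 1 (mod 13) since 1·1 = 1 ≡ 1, so λ ≡ 10.
  x = λ² - 1 - 2 = 100 - 3 ≡ 6; y = λ·(1 - 6) - 8 ≡ 7. → (6, 7)
11P: (6, 7) + (2, 5). λ = (5 - 7)/(2 - 6) ≡ 11/9 mod 13. 9⁻¹ ≡ 3 (mod 13), so λ ≡ 7.
  x = λ² - 6 - 2 = 49 - 8 ≡ 2; y = λ·(6 - 2) - 7 ≡ 8. → (2, 8)
12P: (2, 8) + (2, 5): same x and y₁ ≡ -y₂, so the sum is 𝒪.
12P = 𝒪, so the order is 12.

12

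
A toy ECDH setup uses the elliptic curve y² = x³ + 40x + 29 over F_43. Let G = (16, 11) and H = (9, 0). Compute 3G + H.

(27, 25)

First 3G:
Repeated addition: build up to 3G.
2G: tangent at (16, 11): λ = (3·16² + 40)/(2·11) ≡ 34/22. 22⁻¹ ≡ 2 (mod 43), so λ ≡ 34·2 ≡ 25.
  x = λ² - 16 - 16 = 625 - 32 ≡ 34; y = λ·(16 - 34) - 11 ≡ 12. → (34, 12)
3G: (34, 12) + (16, 11). λ = (11 - 12)/(16 - 34) ≡ 42/25 mod 43. 25⁻¹ ≡ 31 (mod 43), so λ ≡ 12.
  x = λ² - 34 - 16 = 144 - 50 ≡ 8; y = λ·(34 - 8) - 12 ≡ 42. → (8, 42)
3G = (8, 42).
Finally 3G + H:
(8, 42) + (9, 0). λ = (0 - 42)/(9 - 8) ≡ 1/1 mod 43. 1⁻¹ ≡ 1 (mod 43), so λ ≡ 1.
  x = λ² - 8 - 9 = 1 - 17 ≡ 27; y = λ·(8 - 27) - 42 ≡ 25. → (27, 25)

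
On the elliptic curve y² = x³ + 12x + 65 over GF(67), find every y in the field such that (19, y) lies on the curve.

none

x³ + 12x + 65 = 7152 ≡ 50 (mod 67).
50 is a non-residue mod 67; no y exists.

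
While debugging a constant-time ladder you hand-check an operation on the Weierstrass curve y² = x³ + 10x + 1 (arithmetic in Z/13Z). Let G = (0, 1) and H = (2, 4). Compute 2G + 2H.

(9, 12)

First 2G:
Repeated addition: build up to 2G.
2G: tangent at (0, 1): λ = (3·0² + 10)/(2·1) ≡ 10/2. 2⁻¹ ≡ 7 (mod 13) since 2·7 = 14 ≡ 1, so λ ≡ 10·7 ≡ 5.
  x = λ² - 0 - 0 = 25 - 0 ≡ 12; y = λ·(0 - 12) - 1 ≡ 4. → (12, 4)
2G = (12, 4).
Next 2H:
Repeated addition: build up to 2H.
2H: tangent at (2, 4): λ = (3·2² + 10)/(2·4) ≡ 9/8. 8⁻¹ ≡ 5 (mod 13), so λ ≡ 9·5 ≡ 6.
  x = λ² - 2 - 2 = 36 - 4 ≡ 6; y = λ·(2 - 6) - 4 ≡ 11. → (6, 11)
2H = (6, 11).
Finally 2G + 2H:
(12, 4) + (6, 11). λ = (11 - 4)/(6 - 12) ≡ 7/7 mod 13. 7⁻¹ ≡ 2 (mod 13) since 7·2 = 14 ≡ 1, so λ ≡ 1.
  x = λ² - 12 - 6 = 1 - 18 ≡ 9; y = λ·(12 - 9) - 4 ≡ 12. → (9, 12)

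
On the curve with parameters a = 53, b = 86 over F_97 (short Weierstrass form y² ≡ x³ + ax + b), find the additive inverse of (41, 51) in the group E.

-(41, 51) = (41, -51 mod 97) = (41, 46).

(41, 46)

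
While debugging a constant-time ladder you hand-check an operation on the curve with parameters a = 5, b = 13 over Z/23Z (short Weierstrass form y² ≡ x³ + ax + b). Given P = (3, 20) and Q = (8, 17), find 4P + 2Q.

First 4P:
Repeated addition: build up to 4P.
2P: tangent at (3, 20): λ = (3·3² + 5)/(2·20) ≡ 9/17. 17⁻¹ ≡ 19 (mod 23), so λ ≡ 9·19 ≡ 10.
  x = λ² - 3 - 3 = 100 - 6 ≡ 2; y = λ·(3 - 2) - 20 ≡ 13. → (2, 13)
3P: (2, 13) + (3, 20). λ = (20 - 13)/(3 - 2) ≡ 7/1 mod 23. 1⁻¹ ≡ 1 (mod 23), so λ ≡ 7.
  x = λ² - 2 - 3 = 49 - 5 ≡ 21; y = λ·(2 - 21) - 13 ≡ 15. → (21, 15)
4P: (21, 15) + (3, 20). λ = (20 - 15)/(3 - 21) ≡ 5/5 mod 23. 5⁻¹ ≡ 14 (mod 23) since 5·14 = 70 ≡ 1, so λ ≡ 1.
  x = λ² - 21 - 3 = 1 - 24 ≡ 0; y = λ·(21 - 0) - 15 ≡ 6. → (0, 6)
4P = (0, 6).
Next 2Q:
Repeated addition: build up to 2Q.
2Q: tangent at (8, 17): λ = (3·8² + 5)/(2·17) ≡ 13/11. 11⁻¹ ≡ 21 (mod 23), so λ ≡ 13·21 ≡ 20.
  x = λ² - 8 - 8 = 400 - 16 ≡ 16; y = λ·(8 - 16) - 17 ≡ 7. → (16, 7)
2Q = (16, 7).
Finally 4P + 2Q:
(0, 6) + (16, 7). λ = (7 - 6)/(16 - 0) ≡ 1/16 mod 23. 16⁻¹ ≡ 13 (mod 23) since 16·13 = 208 ≡ 1, so λ ≡ 13.
  x = λ² - 0 - 16 = 169 - 16 ≡ 15; y = λ·(0 - 15) - 6 ≡ 6. → (15, 6)

(15, 6)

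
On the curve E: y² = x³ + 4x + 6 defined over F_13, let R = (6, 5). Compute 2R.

(11, 4)

tangent at (6, 5): λ = (3·6² + 4)/(2·5) ≡ 8/10. 10⁻¹ ≡ 4 (mod 13), so λ ≡ 8·4 ≡ 6.
  x = λ² - 6 - 6 = 36 - 12 ≡ 11; y = λ·(6 - 11) - 5 ≡ 4. → (11, 4)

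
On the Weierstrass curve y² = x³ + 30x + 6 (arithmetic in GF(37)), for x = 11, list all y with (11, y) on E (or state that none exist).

none

x³ + 30x + 6 = 1667 ≡ 2 (mod 37).
2 is a non-residue mod 37; no y exists.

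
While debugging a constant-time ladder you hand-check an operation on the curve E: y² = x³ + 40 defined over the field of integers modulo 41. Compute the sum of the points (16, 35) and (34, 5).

(12, 13)

(16, 35) + (34, 5). λ = (5 - 35)/(34 - 16) ≡ 11/18 mod 41. 18⁻¹ ≡ 16 (mod 41) since 18·16 = 288 ≡ 1, so λ ≡ 12.
  x = λ² - 16 - 34 = 144 - 50 ≡ 12; y = λ·(16 - 12) - 35 ≡ 13. → (12, 13)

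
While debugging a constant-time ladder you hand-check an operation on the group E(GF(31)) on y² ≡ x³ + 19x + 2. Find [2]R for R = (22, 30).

tangent at (22, 30): λ = (3·22² + 19)/(2·30) ≡ 14/29. 29⁻¹ ≡ 15 (mod 31), so λ ≡ 14·15 ≡ 24.
  x = λ² - 22 - 22 = 576 - 44 ≡ 5; y = λ·(22 - 5) - 30 ≡ 6. → (5, 6)

(5, 6)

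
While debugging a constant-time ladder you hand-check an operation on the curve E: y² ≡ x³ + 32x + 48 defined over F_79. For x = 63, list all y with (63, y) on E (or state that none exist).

38, 41

x³ + 32x + 48 = 252111 ≡ 22 (mod 79).
Square roots of 22 mod 79: 38 and 41 (since 38² = 1444 ≡ 22).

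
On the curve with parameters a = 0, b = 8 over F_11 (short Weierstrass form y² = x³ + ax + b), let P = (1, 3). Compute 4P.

(1, 3)

Double-and-add on 4 = (100)₂. Start with P = (1, 3) for the leading 1-bit.
double: tangent at (1, 3): λ = (3·1² + 0)/(2·3) ≡ 3/6. 6⁻¹ ≡ 2 (mod 11) since 6·2 = 12 ≡ 1, so λ ≡ 3·2 ≡ 6.
  x = λ² - 1 - 1 = 36 - 2 ≡ 1; y = λ·(1 - 1) - 3 ≡ 8. → (1, 8)
double: tangent at (1, 8): λ = (3·1² + 0)/(2·8) ≡ 3/5. 5⁻¹ ≡ 9 (mod 11) since 5·9 = 45 ≡ 1, so λ ≡ 3·9 ≡ 5.
  x = λ² - 1 - 1 = 25 - 2 ≡ 1; y = λ·(1 - 1) - 8 ≡ 3. → (1, 3)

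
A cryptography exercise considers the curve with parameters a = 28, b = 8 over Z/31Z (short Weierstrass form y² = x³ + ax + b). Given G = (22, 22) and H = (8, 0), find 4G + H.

(11, 2)

First 4G:
Double-and-add on 4 = (100)₂. Start with G = (22, 22) for the leading 1-bit.
double: tangent at (22, 22): λ = (3·22² + 28)/(2·22) ≡ 23/13. 13⁻¹ ≡ 12 (mod 31) since 13·12 = 156 ≡ 1, so λ ≡ 23·12 ≡ 28.
  x = λ² - 22 - 22 = 784 - 44 ≡ 27; y = λ·(22 - 27) - 22 ≡ 24. → (27, 24)
double: tangent at (27, 24): λ = (3·27² + 28)/(2·24) ≡ 14/17. 17⁻¹ ≡ 11 (mod 31), so λ ≡ 14·11 ≡ 30.
  x = λ² - 27 - 27 = 900 - 54 ≡ 9; y = λ·(27 - 9) - 24 ≡ 20. → (9, 20)
4G = (9, 20).
Finally 4G + H:
(9, 20) + (8, 0). λ = (0 - 20)/(8 - 9) ≡ 11/30 mod 31. 30⁻¹ ≡ 30 (mod 31), so λ ≡ 20.
  x = λ² - 9 - 8 = 400 - 17 ≡ 11; y = λ·(9 - 11) - 20 ≡ 2. → (11, 2)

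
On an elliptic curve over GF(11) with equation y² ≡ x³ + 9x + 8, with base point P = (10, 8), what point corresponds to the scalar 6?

(2, 1)

Repeated addition: build up to 6P.
2P: tangent at (10, 8): λ = (3·10² + 9)/(2·8) ≡ 1/5. 5⁻¹ ≡ 9 (mod 11), so λ ≡ 1·9 ≡ 9.
  x = λ² - 10 - 10 = 81 - 20 ≡ 6; y = λ·(10 - 6) - 8 ≡ 6. → (6, 6)
3P: (6, 6) + (10, 8). λ = (8 - 6)/(10 - 6) ≡ 2/4 mod 11. 4⁻¹ ≡ 3 (mod 11), so λ ≡ 6.
  x = λ² - 6 - 10 = 36 - 16 ≡ 9; y = λ·(6 - 9) - 6 ≡ 9. → (9, 9)
4P: (9, 9) + (10, 8). λ = (8 - 9)/(10 - 9) ≡ 10/1 mod 11. 1⁻¹ ≡ 1 (mod 11), so λ ≡ 10.
  x = λ² - 9 - 10 = 100 - 19 ≡ 4; y = λ·(9 - 4) - 9 ≡ 8. → (4, 8)
5P: (4, 8) + (10, 8). λ = (8 - 8)/(10 - 4) ≡ 0/6 mod 11. 6⁻¹ ≡ 2 (mod 11) since 6·2 = 12 ≡ 1, so λ ≡ 0.
  x = λ² - 4 - 10 = 0 - 14 ≡ 8; y = λ·(4 - 8) - 8 ≡ 3. → (8, 3)
6P: (8, 3) + (10, 8). λ = (8 - 3)/(10 - 8) ≡ 5/2 mod 11. 2⁻¹ ≡ 6 (mod 11), so λ ≡ 8.
  x = λ² - 8 - 10 = 64 - 18 ≡ 2; y = λ·(8 - 2) - 3 ≡ 1. → (2, 1)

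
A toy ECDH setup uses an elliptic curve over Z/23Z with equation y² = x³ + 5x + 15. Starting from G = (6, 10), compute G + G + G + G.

O

Repeated addition: build up to 4G.
2G: tangent at (6, 10): λ = (3·6² + 5)/(2·10) ≡ 21/20. 20⁻¹ ≡ 15 (mod 23), so λ ≡ 21·15 ≡ 16.
  x = λ² - 6 - 6 = 256 - 12 ≡ 14; y = λ·(6 - 14) - 10 ≡ 0. → (14, 0)
3G: (14, 0) + (6, 10). λ = (10 - 0)/(6 - 14) ≡ 10/15 mod 23. 15⁻¹ ≡ 20 (mod 23), so λ ≡ 16.
  x = λ² - 14 - 6 = 256 - 20 ≡ 6; y = λ·(14 - 6) - 0 ≡ 13. → (6, 13)
4G: (6, 13) + (6, 10): same x and y₁ ≡ -y₂, so the sum is O.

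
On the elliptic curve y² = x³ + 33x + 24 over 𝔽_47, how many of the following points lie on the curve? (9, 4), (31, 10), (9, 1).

(9, 4): 4² ≡ 16, rhs ≡ 16 → on.
(31, 10): 10² ≡ 6, rhs ≡ 6 → on.
(9, 1): 1² ≡ 1, rhs ≡ 16 → off.

2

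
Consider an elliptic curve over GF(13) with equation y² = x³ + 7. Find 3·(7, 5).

Write Q = (7, 5).
Repeated addition: build up to 3Q.
2Q: tangent at (7, 5): λ = (3·7² + 0)/(2·5) ≡ 4/10. 10⁻¹ ≡ 4 (mod 13), so λ ≡ 4·4 ≡ 3.
  x = λ² - 7 - 7 = 9 - 14 ≡ 8; y = λ·(7 - 8) - 5 ≡ 5. → (8, 5)
3Q: (8, 5) + (7, 5). λ = (5 - 5)/(7 - 8) ≡ 0/12 mod 13. 12⁻¹ ≡ 12 (mod 13), so λ ≡ 0.
  x = λ² - 8 - 7 = 0 - 15 ≡ 11; y = λ·(8 - 11) - 5 ≡ 8. → (11, 8)

(11, 8)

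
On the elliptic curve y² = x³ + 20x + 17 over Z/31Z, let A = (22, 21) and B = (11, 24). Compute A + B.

(22, 21) + (11, 24). λ = (24 - 21)/(11 - 22) ≡ 3/20 mod 31. 20⁻¹ ≡ 14 (mod 31) since 20·14 = 280 ≡ 1, so λ ≡ 11.
  x = λ² - 22 - 11 = 121 - 33 ≡ 26; y = λ·(22 - 26) - 21 ≡ 28. → (26, 28)

(26, 28)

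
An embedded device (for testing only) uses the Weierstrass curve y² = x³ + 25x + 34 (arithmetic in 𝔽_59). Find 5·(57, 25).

Write P = (57, 25).
Double-and-add on 5 = (101)₂. Start with P = (57, 25) for the leading 1-bit.
double: tangent at (57, 25): λ = (3·57² + 25)/(2·25) ≡ 37/50. 50⁻¹ ≡ 13 (mod 59), so λ ≡ 37·13 ≡ 9.
  x = λ² - 57 - 57 = 81 - 114 ≡ 26; y = λ·(57 - 26) - 25 ≡ 18. → (26, 18)
double: tangent at (26, 18): λ = (3·26² + 25)/(2·18) ≡ 47/36. 36⁻¹ ≡ 41 (mod 59), so λ ≡ 47·41 ≡ 39.
  x = λ² - 26 - 26 = 1521 - 52 ≡ 53; y = λ·(26 - 53) - 18 ≡ 50. → (53, 50)
add P: (53, 50) + (57, 25). λ = (25 - 50)/(57 - 53) ≡ 34/4 mod 59. 4⁻¹ ≡ 15 (mod 59), so λ ≡ 38.
  x = λ² - 53 - 57 = 1444 - 110 ≡ 36; y = λ·(53 - 36) - 50 ≡ 6. → (36, 6)

(36, 6)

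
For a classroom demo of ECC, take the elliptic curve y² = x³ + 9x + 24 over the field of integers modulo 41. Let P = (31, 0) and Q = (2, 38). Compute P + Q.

(31, 0) + (2, 38). λ = (38 - 0)/(2 - 31) ≡ 38/12 mod 41. 12⁻¹ ≡ 24 (mod 41), so λ ≡ 10.
  x = λ² - 31 - 2 = 100 - 33 ≡ 26; y = λ·(31 - 26) - 0 ≡ 9. → (26, 9)

(26, 9)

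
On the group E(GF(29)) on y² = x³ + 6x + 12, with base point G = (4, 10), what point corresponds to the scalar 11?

Repeated addition: build up to 11G.
2G: tangent at (4, 10): λ = (3·4² + 6)/(2·10) ≡ 25/20. 20⁻¹ ≡ 16 (mod 29), so λ ≡ 25·16 ≡ 23.
  x = λ² - 4 - 4 = 529 - 8 ≡ 28; y = λ·(4 - 28) - 10 ≡ 18. → (28, 18)
3G: (28, 18) + (4, 10). λ = (10 - 18)/(4 - 28) ≡ 21/5 mod 29. 5⁻¹ ≡ 6 (mod 29), so λ ≡ 10.
  x = λ² - 28 - 4 = 100 - 32 ≡ 10; y = λ·(28 - 10) - 18 ≡ 17. → (10, 17)
4G: (10, 17) + (4, 10). λ = (10 - 17)/(4 - 10) ≡ 22/23 mod 29. 23⁻¹ ≡ 24 (mod 29), so λ ≡ 6.
  x = λ² - 10 - 4 = 36 - 14 ≡ 22; y = λ·(10 - 22) - 17 ≡ 27. → (22, 27)
5G: (22, 27) + (4, 10). λ = (10 - 27)/(4 - 22) ≡ 12/11 mod 29. 11⁻¹ ≡ 8 (mod 29), so λ ≡ 9.
  x = λ² - 22 - 4 = 81 - 26 ≡ 26; y = λ·(22 - 26) - 27 ≡ 24. → (26, 24)
6G: (26, 24) + (4, 10). λ = (10 - 24)/(4 - 26) ≡ 15/7 mod 29. 7⁻¹ ≡ 25 (mod 29) since 7·25 = 175 ≡ 1, so λ ≡ 27.
  x = λ² - 26 - 4 = 729 - 30 ≡ 3; y = λ·(26 - 3) - 24 ≡ 17. → (3, 17)
7G: (3, 17) + (4, 10). λ = (10 - 17)/(4 - 3) ≡ 22/1 mod 29. 1⁻¹ ≡ 1 (mod 29) since 1·1 = 1 ≡ 1, so λ ≡ 22.
  x = λ² - 3 - 4 = 484 - 7 ≡ 13; y = λ·(3 - 13) - 17 ≡ 24. → (13, 24)
8G: (13, 24) + (4, 10). λ = (10 - 24)/(4 - 13) ≡ 15/20 mod 29. 20⁻¹ ≡ 16 (mod 29), so λ ≡ 8.
  x = λ² - 13 - 4 = 64 - 17 ≡ 18; y = λ·(13 - 18) - 24 ≡ 23. → (18, 23)
9G: (18, 23) + (4, 10). λ = (10 - 23)/(4 - 18) ≡ 16/15 mod 29. 15⁻¹ ≡ 2 (mod 29), so λ ≡ 3.
  x = λ² - 18 - 4 = 9 - 22 ≡ 16; y = λ·(18 - 16) - 23 ≡ 12. → (16, 12)
10G: (16, 12) + (4, 10). λ = (10 - 12)/(4 - 16) ≡ 27/17 mod 29. 17⁻¹ ≡ 12 (mod 29) since 17·12 = 204 ≡ 1, so λ ≡ 5.
  x = λ² - 16 - 4 = 25 - 20 ≡ 5; y = λ·(16 - 5) - 12 ≡ 14. → (5, 14)
11G: (5, 14) + (4, 10). λ = (10 - 14)/(4 - 5) ≡ 25/28 mod 29. 28⁻¹ ≡ 28 (mod 29), so λ ≡ 4.
  x = λ² - 5 - 4 = 16 - 9 ≡ 7; y = λ·(5 - 7) - 14 ≡ 7. → (7, 7)

(7, 7)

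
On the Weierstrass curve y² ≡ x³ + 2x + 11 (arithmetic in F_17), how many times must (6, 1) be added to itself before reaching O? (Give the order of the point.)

11

2P: tangent at (6, 1): λ = (3·6² + 2)/(2·1) ≡ 8/2. 2⁻¹ ≡ 9 (mod 17), so λ ≡ 8·9 ≡ 4.
  x = λ² - 6 - 6 = 16 - 12 ≡ 4; y = λ·(6 - 4) - 1 ≡ 7. → (4, 7)
3P: (4, 7) + (6, 1). λ = (1 - 7)/(6 - 4) ≡ 11/2 mod 17. 2⁻¹ ≡ 9 (mod 17), so λ ≡ 14.
  x = λ² - 4 - 6 = 196 - 10 ≡ 16; y = λ·(4 - 16) - 7 ≡ 12. → (16, 12)
4P: (16, 12) + (6, 1). λ = (1 - 12)/(6 - 16) ≡ 6/7 mod 17. 7⁻¹ ≡ 5 (mod 17), so λ ≡ 13.
  x = λ² - 16 - 6 = 169 - 22 ≡ 11; y = λ·(16 - 11) - 12 ≡ 2. → (11, 2)
5P: (11, 2) + (6, 1). λ = (1 - 2)/(6 - 11) ≡ 16/12 mod 17. 12⁻¹ ≡ 10 (mod 17), so λ ≡ 7.
  x = λ² - 11 - 6 = 49 - 17 ≡ 15; y = λ·(11 - 15) - 2 ≡ 4. → (15, 4)
6P: (15, 4) + (6, 1). λ = (1 - 4)/(6 - 15) ≡ 14/8 mod 17. 8⁻¹ ≡ 15 (mod 17), so λ ≡ 6.
  x = λ² - 15 - 6 = 36 - 21 ≡ 15; y = λ·(15 - 15) - 4 ≡ 13. → (15, 13)
7P: (15, 13) + (6, 1). λ = (1 - 13)/(6 - 15) ≡ 5/8 mod 17. 8⁻¹ ≡ 15 (mod 17) since 8·15 = 120 ≡ 1, so λ ≡ 7.
  x = λ² - 15 - 6 = 49 - 21 ≡ 11; y = λ·(15 - 11) - 13 ≡ 15. → (11, 15)
8P: (11, 15) + (6, 1). λ = (1 - 15)/(6 - 11) ≡ 3/12 mod 17. 12⁻¹ ≡ 10 (mod 17) since 12·10 = 120 ≡ 1, so λ ≡ 13.
  x = λ² - 11 - 6 = 169 - 17 ≡ 16; y = λ·(11 - 16) - 15 ≡ 5. → (16, 5)
9P: (16, 5) + (6, 1). λ = (1 - 5)/(6 - 16) ≡ 13/7 mod 17. 7⁻¹ ≡ 5 (mod 17), so λ ≡ 14.
  x = λ² - 16 - 6 = 196 - 22 ≡ 4; y = λ·(16 - 4) - 5 ≡ 10. → (4, 10)
10P: (4, 10) + (6, 1). λ = (1 - 10)/(6 - 4) ≡ 8/2 mod 17. 2⁻¹ ≡ 9 (mod 17), so λ ≡ 4.
  x = λ² - 4 - 6 = 16 - 10 ≡ 6; y = λ·(4 - 6) - 10 ≡ 16. → (6, 16)
11P: (6, 16) + (6, 1): same x and y₁ ≡ -y₂, so the sum is O.
11P = O, so the order is 11.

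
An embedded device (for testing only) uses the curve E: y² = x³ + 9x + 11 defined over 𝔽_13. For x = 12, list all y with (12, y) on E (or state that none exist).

1, 12

x³ + 9x + 11 = 1847 ≡ 1 (mod 13).
Square roots of 1 mod 13: 1 and 12 (since 1² = 1 ≡ 1).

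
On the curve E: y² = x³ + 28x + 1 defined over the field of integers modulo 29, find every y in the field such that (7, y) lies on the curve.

x³ + 28x + 1 = 540 ≡ 18 (mod 29).
18 is a non-residue mod 29; no y exists.

none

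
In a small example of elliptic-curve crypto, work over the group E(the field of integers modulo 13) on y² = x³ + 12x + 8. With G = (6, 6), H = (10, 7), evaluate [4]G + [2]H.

First 4G:
Double-and-add on 4 = (100)₂. Start with G = (6, 6) for the leading 1-bit.
double: tangent at (6, 6): λ = (3·6² + 12)/(2·6) ≡ 3/12. 12⁻¹ ≡ 12 (mod 13) since 12·12 = 144 ≡ 1, so λ ≡ 3·12 ≡ 10.
  x = λ² - 6 - 6 = 100 - 12 ≡ 10; y = λ·(6 - 10) - 6 ≡ 6. → (10, 6)
double: tangent at (10, 6): λ = (3·10² + 12)/(2·6) ≡ 0/12. 12⁻¹ ≡ 12 (mod 13) since 12·12 = 144 ≡ 1, so λ ≡ 0·12 ≡ 0.
  x = λ² - 10 - 10 = 0 - 20 ≡ 6; y = λ·(10 - 6) - 6 ≡ 7. → (6, 7)
4G = (6, 7).
Next 2H:
Repeated addition: build up to 2H.
2H: tangent at (10, 7): λ = (3·10² + 12)/(2·7) ≡ 0/1. 1⁻¹ ≡ 1 (mod 13), so λ ≡ 0·1 ≡ 0.
  x = λ² - 10 - 10 = 0 - 20 ≡ 6; y = λ·(10 - 6) - 7 ≡ 6. → (6, 6)
2H = (6, 6).
Finally 4G + 2H:
(6, 7) + (6, 6): same x and y₁ ≡ -y₂, so the sum is ∞.

O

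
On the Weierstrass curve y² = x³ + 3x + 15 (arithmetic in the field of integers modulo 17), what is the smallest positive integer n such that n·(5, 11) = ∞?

2P: tangent at (5, 11): λ = (3·5² + 3)/(2·11) ≡ 10/5. 5⁻¹ ≡ 7 (mod 17), so λ ≡ 10·7 ≡ 2.
  x = λ² - 5 - 5 = 4 - 10 ≡ 11; y = λ·(5 - 11) - 11 ≡ 11. → (11, 11)
3P: (11, 11) + (5, 11). λ = (11 - 11)/(5 - 11) ≡ 0/11 mod 17. 11⁻¹ ≡ 14 (mod 17), so λ ≡ 0.
  x = λ² - 11 - 5 = 0 - 16 ≡ 1; y = λ·(11 - 1) - 11 ≡ 6. → (1, 6)
4P: (1, 6) + (5, 11). λ = (11 - 6)/(5 - 1) ≡ 5/4 mod 17. 4⁻¹ ≡ 13 (mod 17) since 4·13 = 52 ≡ 1, so λ ≡ 14.
  x = λ² - 1 - 5 = 196 - 6 ≡ 3; y = λ·(1 - 3) - 6 ≡ 0. → (3, 0)
5P: (3, 0) + (5, 11). λ = (11 - 0)/(5 - 3) ≡ 11/2 mod 17. 2⁻¹ ≡ 9 (mod 17), so λ ≡ 14.
  x = λ² - 3 - 5 = 196 - 8 ≡ 1; y = λ·(3 - 1) - 0 ≡ 11. → (1, 11)
6P: (1, 11) + (5, 11). λ = (11 - 11)/(5 - 1) ≡ 0/4 mod 17. 4⁻¹ ≡ 13 (mod 17), so λ ≡ 0.
  x = λ² - 1 - 5 = 0 - 6 ≡ 11; y = λ·(1 - 11) - 11 ≡ 6. → (11, 6)
7P: (11, 6) + (5, 11). λ = (11 - 6)/(5 - 11) ≡ 5/11 mod 17. 11⁻¹ ≡ 14 (mod 17) since 11·14 = 154 ≡ 1, so λ ≡ 2.
  x = λ² - 11 - 5 = 4 - 16 ≡ 5; y = λ·(11 - 5) - 6 ≡ 6. → (5, 6)
8P: (5, 6) + (5, 11): same x and y₁ ≡ -y₂, so the sum is ∞.
8P = ∞, so the order is 8.

8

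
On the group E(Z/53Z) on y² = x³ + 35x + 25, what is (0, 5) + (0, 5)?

(52, 25)

tangent at (0, 5): λ = (3·0² + 35)/(2·5) ≡ 35/10. 10⁻¹ ≡ 16 (mod 53), so λ ≡ 35·16 ≡ 30.
  x = λ² - 0 - 0 = 900 - 0 ≡ 52; y = λ·(0 - 52) - 5 ≡ 25. → (52, 25)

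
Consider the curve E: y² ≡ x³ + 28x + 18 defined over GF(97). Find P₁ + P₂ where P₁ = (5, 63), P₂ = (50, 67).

(73, 84)

(5, 63) + (50, 67). λ = (67 - 63)/(50 - 5) ≡ 4/45 mod 97. 45⁻¹ ≡ 69 (mod 97), so λ ≡ 82.
  x = λ² - 5 - 50 = 6724 - 55 ≡ 73; y = λ·(5 - 73) - 63 ≡ 84. → (73, 84)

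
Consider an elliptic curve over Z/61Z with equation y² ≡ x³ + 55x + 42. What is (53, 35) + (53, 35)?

(50, 27)

tangent at (53, 35): λ = (3·53² + 55)/(2·35) ≡ 3/9. 9⁻¹ ≡ 34 (mod 61) since 9·34 = 306 ≡ 1, so λ ≡ 3·34 ≡ 41.
  x = λ² - 53 - 53 = 1681 - 106 ≡ 50; y = λ·(53 - 50) - 35 ≡ 27. → (50, 27)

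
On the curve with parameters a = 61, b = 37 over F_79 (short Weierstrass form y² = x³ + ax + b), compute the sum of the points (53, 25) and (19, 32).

(38, 30)

(53, 25) + (19, 32). λ = (32 - 25)/(19 - 53) ≡ 7/45 mod 79. 45⁻¹ ≡ 72 (mod 79) since 45·72 = 3240 ≡ 1, so λ ≡ 30.
  x = λ² - 53 - 19 = 900 - 72 ≡ 38; y = λ·(53 - 38) - 25 ≡ 30. → (38, 30)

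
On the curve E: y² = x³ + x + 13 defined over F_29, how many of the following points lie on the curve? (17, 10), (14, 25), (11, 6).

2

(17, 10): 10² ≡ 13, rhs ≡ 13 → on.
(14, 25): 25² ≡ 16, rhs ≡ 16 → on.
(11, 6): 6² ≡ 7, rhs ≡ 21 → off.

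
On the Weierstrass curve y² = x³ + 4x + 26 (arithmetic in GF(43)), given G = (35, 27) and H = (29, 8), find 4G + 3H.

First 4G:
Double-and-add on 4 = (100)₂. Start with G = (35, 27) for the leading 1-bit.
double: tangent at (35, 27): λ = (3·35² + 4)/(2·27) ≡ 24/11. 11⁻¹ ≡ 4 (mod 43) since 11·4 = 44 ≡ 1, so λ ≡ 24·4 ≡ 10.
  x = λ² - 35 - 35 = 100 - 70 ≡ 30; y = λ·(35 - 30) - 27 ≡ 23. → (30, 23)
double: tangent at (30, 23): λ = (3·30² + 4)/(2·23) ≡ 38/3. 3⁻¹ ≡ 29 (mod 43), so λ ≡ 38·29 ≡ 27.
  x = λ² - 30 - 30 = 729 - 60 ≡ 24; y = λ·(30 - 24) - 23 ≡ 10. → (24, 10)
4G = (24, 10).
Next 3H:
Repeated addition: build up to 3H.
2H: tangent at (29, 8): λ = (3·29² + 4)/(2·8) ≡ 33/16. 16⁻¹ ≡ 35 (mod 43), so λ ≡ 33·35 ≡ 37.
  x = λ² - 29 - 29 = 1369 - 58 ≡ 21; y = λ·(29 - 21) - 8 ≡ 30. → (21, 30)
3H: (21, 30) + (29, 8). λ = (8 - 30)/(29 - 21) ≡ 21/8 mod 43. 8⁻¹ ≡ 27 (mod 43) since 8·27 = 216 ≡ 1, so λ ≡ 8.
  x = λ² - 21 - 29 = 64 - 50 ≡ 14; y = λ·(21 - 14) - 30 ≡ 26. → (14, 26)
3H = (14, 26).
Finally 4G + 3H:
(24, 10) + (14, 26). λ = (26 - 10)/(14 - 24) ≡ 16/33 mod 43. 33⁻¹ ≡ 30 (mod 43), so λ ≡ 7.
  x = λ² - 24 - 14 = 49 - 38 ≡ 11; y = λ·(24 - 11) - 10 ≡ 38. → (11, 38)

(11, 38)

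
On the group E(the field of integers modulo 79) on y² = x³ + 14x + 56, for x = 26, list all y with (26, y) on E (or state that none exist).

none

x³ + 14x + 56 = 17996 ≡ 63 (mod 79).
63 is a non-residue mod 79; no y exists.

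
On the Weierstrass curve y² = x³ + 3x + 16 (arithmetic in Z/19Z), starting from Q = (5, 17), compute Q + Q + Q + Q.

Double-and-add on 4 = (100)₂. Start with Q = (5, 17) for the leading 1-bit.
double: tangent at (5, 17): λ = (3·5² + 3)/(2·17) ≡ 2/15. 15⁻¹ ≡ 14 (mod 19), so λ ≡ 2·14 ≡ 9.
  x = λ² - 5 - 5 = 81 - 10 ≡ 14; y = λ·(5 - 14) - 17 ≡ 16. → (14, 16)
double: tangent at (14, 16): λ = (3·14² + 3)/(2·16) ≡ 2/13. 13⁻¹ ≡ 3 (mod 19) since 13·3 = 39 ≡ 1, so λ ≡ 2·3 ≡ 6.
  x = λ² - 14 - 14 = 36 - 28 ≡ 8; y = λ·(14 - 8) - 16 ≡ 1. → (8, 1)

(8, 1)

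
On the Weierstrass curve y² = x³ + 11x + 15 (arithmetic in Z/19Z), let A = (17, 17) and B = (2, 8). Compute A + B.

(11, 17)

(17, 17) + (2, 8). λ = (8 - 17)/(2 - 17) ≡ 10/4 mod 19. 4⁻¹ ≡ 5 (mod 19), so λ ≡ 12.
  x = λ² - 17 - 2 = 144 - 19 ≡ 11; y = λ·(17 - 11) - 17 ≡ 17. → (11, 17)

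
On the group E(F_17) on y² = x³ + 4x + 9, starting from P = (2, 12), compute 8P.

Double-and-add on 8 = (1000)₂. Start with P = (2, 12) for the leading 1-bit.
double: tangent at (2, 12): λ = (3·2² + 4)/(2·12) ≡ 16/7. 7⁻¹ ≡ 5 (mod 17), so λ ≡ 16·5 ≡ 12.
  x = λ² - 2 - 2 = 144 - 4 ≡ 4; y = λ·(2 - 4) - 12 ≡ 15. → (4, 15)
double: tangent at (4, 15): λ = (3·4² + 4)/(2·15) ≡ 1/13. 13⁻¹ ≡ 4 (mod 17), so λ ≡ 1·4 ≡ 4.
  x = λ² - 4 - 4 = 16 - 8 ≡ 8; y = λ·(4 - 8) - 15 ≡ 3. → (8, 3)
double: tangent at (8, 3): λ = (3·8² + 4)/(2·3) ≡ 9/6. 6⁻¹ ≡ 3 (mod 17) since 6·3 = 18 ≡ 1, so λ ≡ 9·3 ≡ 10.
  x = λ² - 8 - 8 = 100 - 16 ≡ 16; y = λ·(8 - 16) - 3 ≡ 2. → (16, 2)

(16, 2)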